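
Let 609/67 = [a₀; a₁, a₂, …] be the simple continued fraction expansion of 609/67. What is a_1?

609 = 9·67 + 6, so a_0 = 9
67 = 11·6 + 1, so a_1 = 11

11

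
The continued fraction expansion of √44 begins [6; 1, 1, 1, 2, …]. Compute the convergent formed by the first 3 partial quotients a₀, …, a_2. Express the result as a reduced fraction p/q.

a_0 = 6: 6/1
a_1 = 1: 7/1
a_2 = 1: 13/2

13/2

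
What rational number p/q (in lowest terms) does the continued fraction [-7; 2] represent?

-13/2

a_0 = -7: -7/1
a_1 = 2: -13/2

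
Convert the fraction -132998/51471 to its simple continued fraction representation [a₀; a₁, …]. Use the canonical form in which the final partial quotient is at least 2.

⌊-132998/51471⌋ = -3, remainder 21415
⌊51471/21415⌋ = 2, remainder 8641
⌊21415/8641⌋ = 2, remainder 4133
⌊8641/4133⌋ = 2, remainder 375
⌊4133/375⌋ = 11, remainder 8
⌊375/8⌋ = 46, remainder 7
⌊8/7⌋ = 1, remainder 1
⌊7/1⌋ = 7, remainder 0

[-3; 2, 2, 2, 11, 46, 1, 7]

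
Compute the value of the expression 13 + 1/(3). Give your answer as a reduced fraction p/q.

Start with 3.
13 + 1/(3/1) = 13 + 1/3 = 40/3

40/3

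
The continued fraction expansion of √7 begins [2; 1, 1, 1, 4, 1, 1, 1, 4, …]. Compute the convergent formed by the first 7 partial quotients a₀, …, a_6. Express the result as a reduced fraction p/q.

Starting at the tail and folding back:
Start with 1.
1 + 1/(1/1) = 1 + 1/1 = 2/1
4 + 1/(2/1) = 4 + 1/2 = 9/2
1 + 1/(9/2) = 1 + 2/9 = 11/9
1 + 1/(11/9) = 1 + 9/11 = 20/11
1 + 1/(20/11) = 1 + 11/20 = 31/20
2 + 1/(31/20) = 2 + 20/31 = 82/31

82/31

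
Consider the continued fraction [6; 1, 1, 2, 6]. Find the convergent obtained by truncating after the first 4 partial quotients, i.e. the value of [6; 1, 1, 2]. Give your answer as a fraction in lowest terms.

Compute successive convergents:
a_0 = 6: 6/1
a_1 = 1: 7/1
a_2 = 1: 13/2
a_3 = 2: 33/5

33/5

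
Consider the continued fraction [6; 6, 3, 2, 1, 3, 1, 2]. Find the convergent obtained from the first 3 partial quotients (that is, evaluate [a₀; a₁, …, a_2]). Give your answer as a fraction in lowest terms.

117/19

Start with 3.
6 + 1/(3/1) = 6 + 1/3 = 19/3
6 + 1/(19/3) = 6 + 3/19 = 117/19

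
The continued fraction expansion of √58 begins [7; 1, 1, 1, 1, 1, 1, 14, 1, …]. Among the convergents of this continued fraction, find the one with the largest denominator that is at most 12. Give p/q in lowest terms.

a_0 = 7: 7/1  (≤ bound)
a_1 = 1: 8/1  (≤ bound)
a_2 = 1: 15/2  (≤ bound)
a_3 = 1: 23/3  (≤ bound)
a_4 = 1: 38/5  (≤ bound)
a_5 = 1: 61/8  (≤ bound)
a_6 = 1: 99/13  (> 12, stop)

61/8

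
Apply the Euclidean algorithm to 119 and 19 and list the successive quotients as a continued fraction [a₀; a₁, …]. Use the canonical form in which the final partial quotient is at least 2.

[6; 3, 1, 4]

119 = 6·19 + 5, so a_0 = 6
19 = 3·5 + 4, so a_1 = 3
5 = 1·4 + 1, so a_2 = 1
4 = 4·1 + 0, so a_3 = 4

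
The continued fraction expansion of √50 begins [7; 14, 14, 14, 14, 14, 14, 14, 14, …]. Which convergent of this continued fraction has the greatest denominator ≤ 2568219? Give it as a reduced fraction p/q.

a_0 = 7: 7/1  (≤ bound)
a_1 = 14: 99/14  (≤ bound)
a_2 = 14: 1393/197  (≤ bound)
a_3 = 14: 19601/2772  (≤ bound)
a_4 = 14: 275807/39005  (≤ bound)
a_5 = 14: 3880899/548842  (≤ bound)
a_6 = 14: 54608393/7722793  (> 2568219, stop)

3880899/548842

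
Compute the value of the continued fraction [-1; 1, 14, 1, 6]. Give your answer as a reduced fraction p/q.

-7/111

Start with 6.
1 + 1/(6/1) = 1 + 1/6 = 7/6
14 + 1/(7/6) = 14 + 6/7 = 104/7
1 + 1/(104/7) = 1 + 7/104 = 111/104
-1 + 1/(111/104) = -1 + 104/111 = -7/111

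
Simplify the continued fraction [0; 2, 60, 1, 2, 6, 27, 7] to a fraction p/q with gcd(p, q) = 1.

220344/444319

a_0 = 0: 0/1
a_1 = 2: 1/2
a_2 = 60: 60/121
a_3 = 1: 61/123
a_4 = 2: 182/367
a_5 = 6: 1153/2325
a_6 = 27: 31313/63142
a_7 = 7: 220344/444319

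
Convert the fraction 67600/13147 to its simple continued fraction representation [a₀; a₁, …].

⌊67600/13147⌋ = 5, remainder 1865
⌊13147/1865⌋ = 7, remainder 92
⌊1865/92⌋ = 20, remainder 25
⌊92/25⌋ = 3, remainder 17
⌊25/17⌋ = 1, remainder 8
⌊17/8⌋ = 2, remainder 1
⌊8/1⌋ = 8, remainder 0

[5; 7, 20, 3, 1, 2, 8]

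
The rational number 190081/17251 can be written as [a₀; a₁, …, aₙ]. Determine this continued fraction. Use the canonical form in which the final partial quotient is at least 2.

⌊190081/17251⌋ = 11, remainder 320
⌊17251/320⌋ = 53, remainder 291
⌊320/291⌋ = 1, remainder 29
⌊291/29⌋ = 10, remainder 1
⌊29/1⌋ = 29, remainder 0

[11; 53, 1, 10, 29]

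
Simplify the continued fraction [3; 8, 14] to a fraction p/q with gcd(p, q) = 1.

Compute successive convergents:
a_0 = 3: 3/1
a_1 = 8: 25/8
a_2 = 14: 353/113

353/113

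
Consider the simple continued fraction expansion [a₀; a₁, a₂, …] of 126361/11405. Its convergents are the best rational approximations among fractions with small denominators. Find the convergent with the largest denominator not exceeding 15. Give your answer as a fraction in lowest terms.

144/13

List convergents until the denominator exceeds the bound:
a_0 = 11: 11/1  (≤ bound)
a_1 = 12: 133/12  (≤ bound)
a_2 = 1: 144/13  (≤ bound)
a_3 = 1: 277/25  (> 15, stop)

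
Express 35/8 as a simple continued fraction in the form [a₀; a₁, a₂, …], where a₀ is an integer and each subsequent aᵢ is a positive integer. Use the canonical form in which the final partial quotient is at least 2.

[4; 2, 1, 2]

Apply division with remainder until the remainder is 0:
⌊35/8⌋ = 4, remainder 3
⌊8/3⌋ = 2, remainder 2
⌊3/2⌋ = 1, remainder 1
⌊2/1⌋ = 2, remainder 0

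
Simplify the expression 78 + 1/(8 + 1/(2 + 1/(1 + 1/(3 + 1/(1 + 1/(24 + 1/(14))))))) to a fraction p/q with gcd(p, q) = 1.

3180798/40717

a_0 = 78: 78/1
a_1 = 8: 625/8
a_2 = 2: 1328/17
a_3 = 1: 1953/25
a_4 = 3: 7187/92
a_5 = 1: 9140/117
a_6 = 24: 226547/2900
a_7 = 14: 3180798/40717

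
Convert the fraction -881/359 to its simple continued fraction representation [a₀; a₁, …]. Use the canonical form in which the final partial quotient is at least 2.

[-3; 1, 1, 4, 1, 15, 2]

⌊-881/359⌋ = -3, remainder 196
⌊359/196⌋ = 1, remainder 163
⌊196/163⌋ = 1, remainder 33
⌊163/33⌋ = 4, remainder 31
⌊33/31⌋ = 1, remainder 2
⌊31/2⌋ = 15, remainder 1
⌊2/1⌋ = 2, remainder 0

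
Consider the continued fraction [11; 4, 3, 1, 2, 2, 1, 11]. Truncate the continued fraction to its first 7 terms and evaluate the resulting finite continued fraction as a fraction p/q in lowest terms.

1775/158

Starting at the tail and folding back:
Start with 1.
2 + 1/(1/1) = 2 + 1/1 = 3/1
2 + 1/(3/1) = 2 + 1/3 = 7/3
1 + 1/(7/3) = 1 + 3/7 = 10/7
3 + 1/(10/7) = 3 + 7/10 = 37/10
4 + 1/(37/10) = 4 + 10/37 = 158/37
11 + 1/(158/37) = 11 + 37/158 = 1775/158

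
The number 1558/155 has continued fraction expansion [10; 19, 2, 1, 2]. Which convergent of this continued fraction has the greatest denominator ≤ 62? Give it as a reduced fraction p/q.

583/58

List convergents until the denominator exceeds the bound:
a_0 = 10: 10/1  (≤ bound)
a_1 = 19: 191/19  (≤ bound)
a_2 = 2: 392/39  (≤ bound)
a_3 = 1: 583/58  (≤ bound)
a_4 = 2: 1558/155  (> 62, stop)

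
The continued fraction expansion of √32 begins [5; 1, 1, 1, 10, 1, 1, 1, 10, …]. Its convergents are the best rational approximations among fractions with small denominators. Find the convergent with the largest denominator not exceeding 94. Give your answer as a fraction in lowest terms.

379/67

a_0 = 5: 5/1  (≤ bound)
a_1 = 1: 6/1  (≤ bound)
a_2 = 1: 11/2  (≤ bound)
a_3 = 1: 17/3  (≤ bound)
a_4 = 10: 181/32  (≤ bound)
a_5 = 1: 198/35  (≤ bound)
a_6 = 1: 379/67  (≤ bound)
a_7 = 1: 577/102  (> 94, stop)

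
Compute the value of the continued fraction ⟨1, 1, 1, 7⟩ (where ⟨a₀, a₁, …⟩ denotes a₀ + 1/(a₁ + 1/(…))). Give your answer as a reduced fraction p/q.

23/15

a_0 = 1: 1/1
a_1 = 1: 2/1
a_2 = 1: 3/2
a_3 = 7: 23/15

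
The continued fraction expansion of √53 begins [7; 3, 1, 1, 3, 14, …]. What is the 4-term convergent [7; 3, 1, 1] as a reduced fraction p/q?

51/7

Use the convergent recurrence hₖ = aₖ·hₖ₋₁ + hₖ₋₂ (and likewise for the denominators kₖ):
a_0 = 7: 7/1
a_1 = 3: 22/3
a_2 = 1: 29/4
a_3 = 1: 51/7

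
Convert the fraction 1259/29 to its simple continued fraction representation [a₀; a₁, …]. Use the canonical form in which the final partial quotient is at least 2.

[43; 2, 2, 2, 2]

Run the Euclidean algorithm, recording each quotient:
1259 = 43·29 + 12, so a_0 = 43
29 = 2·12 + 5, so a_1 = 2
12 = 2·5 + 2, so a_2 = 2
5 = 2·2 + 1, so a_3 = 2
2 = 2·1 + 0, so a_4 = 2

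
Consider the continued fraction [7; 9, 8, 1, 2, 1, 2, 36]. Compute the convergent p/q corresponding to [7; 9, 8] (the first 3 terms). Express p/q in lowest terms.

Use the convergent recurrence hₖ = aₖ·hₖ₋₁ + hₖ₋₂ (and likewise for the denominators kₖ):
a_0 = 7: 7/1
a_1 = 9: 64/9
a_2 = 8: 519/73

519/73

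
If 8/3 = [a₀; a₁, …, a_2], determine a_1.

1

8 ÷ 3 → quotient 2, remainder 2
3 ÷ 2 → quotient 1, remainder 1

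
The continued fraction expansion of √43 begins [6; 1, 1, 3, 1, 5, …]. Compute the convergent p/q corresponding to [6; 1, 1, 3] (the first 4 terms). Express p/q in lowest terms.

46/7

Start with 3.
1 + 1/(3/1) = 1 + 1/3 = 4/3
1 + 1/(4/3) = 1 + 3/4 = 7/4
6 + 1/(7/4) = 6 + 4/7 = 46/7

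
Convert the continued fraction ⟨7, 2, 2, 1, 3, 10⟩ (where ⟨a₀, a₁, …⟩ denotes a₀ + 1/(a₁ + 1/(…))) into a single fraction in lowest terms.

Work from the innermost term outward:
Start with 10.
3 + 1/(10/1) = 3 + 1/10 = 31/10
1 + 1/(31/10) = 1 + 10/31 = 41/31
2 + 1/(41/31) = 2 + 31/41 = 113/41
2 + 1/(113/41) = 2 + 41/113 = 267/113
7 + 1/(267/113) = 7 + 113/267 = 1982/267

1982/267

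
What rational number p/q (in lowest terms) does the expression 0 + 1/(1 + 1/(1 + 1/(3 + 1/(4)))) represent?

17/30

Use the convergent recurrence hₖ = aₖ·hₖ₋₁ + hₖ₋₂ (and likewise for the denominators kₖ):
a_0 = 0: 0/1
a_1 = 1: 1/1
a_2 = 1: 1/2
a_3 = 3: 4/7
a_4 = 4: 17/30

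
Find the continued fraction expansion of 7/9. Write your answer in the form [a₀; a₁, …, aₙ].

7 = 0·9 + 7, so a_0 = 0
9 = 1·7 + 2, so a_1 = 1
7 = 3·2 + 1, so a_2 = 3
2 = 2·1 + 0, so a_3 = 2

[0; 1, 3, 2]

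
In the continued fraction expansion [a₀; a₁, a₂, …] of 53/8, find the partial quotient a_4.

2

53 = 6·8 + 5, so a_0 = 6
8 = 1·5 + 3, so a_1 = 1
5 = 1·3 + 2, so a_2 = 1
3 = 1·2 + 1, so a_3 = 1
2 = 2·1 + 0, so a_4 = 2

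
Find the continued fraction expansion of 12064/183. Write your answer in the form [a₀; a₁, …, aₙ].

12064 = 65·183 + 169, so a_0 = 65
183 = 1·169 + 14, so a_1 = 1
169 = 12·14 + 1, so a_2 = 12
14 = 14·1 + 0, so a_3 = 14

[65; 1, 12, 14]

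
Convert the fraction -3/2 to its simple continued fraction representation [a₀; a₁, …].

-3 = -2·2 + 1, so a_0 = -2
2 = 2·1 + 0, so a_1 = 2

[-2; 2]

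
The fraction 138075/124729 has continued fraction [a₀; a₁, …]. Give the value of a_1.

138075 = 1·124729 + 13346, so a_0 = 1
124729 = 9·13346 + 4615, so a_1 = 9

9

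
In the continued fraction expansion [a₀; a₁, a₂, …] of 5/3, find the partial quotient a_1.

1

⌊5/3⌋ = 1, remainder 2
⌊3/2⌋ = 1, remainder 1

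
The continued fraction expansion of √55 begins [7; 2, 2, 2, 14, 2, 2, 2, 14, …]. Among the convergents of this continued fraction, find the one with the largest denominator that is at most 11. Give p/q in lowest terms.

37/5

List convergents until the denominator exceeds the bound:
a_0 = 7: 7/1  (≤ bound)
a_1 = 2: 15/2  (≤ bound)
a_2 = 2: 37/5  (≤ bound)
a_3 = 2: 89/12  (> 11, stop)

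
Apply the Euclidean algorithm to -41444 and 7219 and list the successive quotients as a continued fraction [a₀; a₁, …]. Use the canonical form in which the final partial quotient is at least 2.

[-6; 3, 1, 6, 6, 14, 3]

Repeatedly divide and take the remainder:
-41444 ÷ 7219 → quotient -6, remainder 1870
7219 ÷ 1870 → quotient 3, remainder 1609
1870 ÷ 1609 → quotient 1, remainder 261
1609 ÷ 261 → quotient 6, remainder 43
261 ÷ 43 → quotient 6, remainder 3
43 ÷ 3 → quotient 14, remainder 1
3 ÷ 1 → quotient 3, remainder 0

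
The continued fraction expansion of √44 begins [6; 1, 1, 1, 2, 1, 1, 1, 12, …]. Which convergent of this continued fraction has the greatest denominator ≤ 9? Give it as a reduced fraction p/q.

53/8

a_0 = 6: 6/1  (≤ bound)
a_1 = 1: 7/1  (≤ bound)
a_2 = 1: 13/2  (≤ bound)
a_3 = 1: 20/3  (≤ bound)
a_4 = 2: 53/8  (≤ bound)
a_5 = 1: 73/11  (> 9, stop)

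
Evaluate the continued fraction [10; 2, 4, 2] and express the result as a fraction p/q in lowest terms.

Starting at the tail and folding back:
Start with 2.
4 + 1/(2/1) = 4 + 1/2 = 9/2
2 + 1/(9/2) = 2 + 2/9 = 20/9
10 + 1/(20/9) = 10 + 9/20 = 209/20

209/20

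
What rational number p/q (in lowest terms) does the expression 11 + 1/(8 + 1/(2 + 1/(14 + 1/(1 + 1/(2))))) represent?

Start with 2.
1 + 1/(2/1) = 1 + 1/2 = 3/2
14 + 1/(3/2) = 14 + 2/3 = 44/3
2 + 1/(44/3) = 2 + 3/44 = 91/44
8 + 1/(91/44) = 8 + 44/91 = 772/91
11 + 1/(772/91) = 11 + 91/772 = 8583/772

8583/772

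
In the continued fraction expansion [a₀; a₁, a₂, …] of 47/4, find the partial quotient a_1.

Repeatedly divide and take the remainder:
47 = 11·4 + 3, so a_0 = 11
4 = 1·3 + 1, so a_1 = 1

1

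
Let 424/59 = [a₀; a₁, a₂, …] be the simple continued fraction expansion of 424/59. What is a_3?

424 = 7·59 + 11, so a_0 = 7
59 = 5·11 + 4, so a_1 = 5
11 = 2·4 + 3, so a_2 = 2
4 = 1·3 + 1, so a_3 = 1

1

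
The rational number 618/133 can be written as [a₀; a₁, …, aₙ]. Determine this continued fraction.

Run the Euclidean algorithm, recording each quotient:
618 ÷ 133 → quotient 4, remainder 86
133 ÷ 86 → quotient 1, remainder 47
86 ÷ 47 → quotient 1, remainder 39
47 ÷ 39 → quotient 1, remainder 8
39 ÷ 8 → quotient 4, remainder 7
8 ÷ 7 → quotient 1, remainder 1
7 ÷ 1 → quotient 7, remainder 0

[4; 1, 1, 1, 4, 1, 7]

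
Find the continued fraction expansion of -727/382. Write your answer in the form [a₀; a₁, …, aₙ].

⌊-727/382⌋ = -2, remainder 37
⌊382/37⌋ = 10, remainder 12
⌊37/12⌋ = 3, remainder 1
⌊12/1⌋ = 12, remainder 0

[-2; 10, 3, 12]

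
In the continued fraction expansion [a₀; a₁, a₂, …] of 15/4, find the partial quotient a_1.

15 = 3·4 + 3, so a_0 = 3
4 = 1·3 + 1, so a_1 = 1

1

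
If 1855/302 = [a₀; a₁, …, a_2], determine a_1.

7

1855 ÷ 302 → quotient 6, remainder 43
302 ÷ 43 → quotient 7, remainder 1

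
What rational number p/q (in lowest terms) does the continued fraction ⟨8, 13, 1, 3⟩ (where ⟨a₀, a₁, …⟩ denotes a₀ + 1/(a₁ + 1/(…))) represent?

444/55

Compute successive convergents:
a_0 = 8: 8/1
a_1 = 13: 105/13
a_2 = 1: 113/14
a_3 = 3: 444/55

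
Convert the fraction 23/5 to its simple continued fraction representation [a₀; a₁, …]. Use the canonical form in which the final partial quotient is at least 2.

[4; 1, 1, 2]

23 ÷ 5 → quotient 4, remainder 3
5 ÷ 3 → quotient 1, remainder 2
3 ÷ 2 → quotient 1, remainder 1
2 ÷ 1 → quotient 2, remainder 0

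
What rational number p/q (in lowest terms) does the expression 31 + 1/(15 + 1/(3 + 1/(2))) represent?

Start with 2.
3 + 1/(2/1) = 3 + 1/2 = 7/2
15 + 1/(7/2) = 15 + 2/7 = 107/7
31 + 1/(107/7) = 31 + 7/107 = 3324/107

3324/107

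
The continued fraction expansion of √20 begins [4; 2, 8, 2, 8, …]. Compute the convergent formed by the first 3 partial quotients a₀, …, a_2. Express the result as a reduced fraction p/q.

a_0 = 4: 4/1
a_1 = 2: 9/2
a_2 = 8: 76/17

76/17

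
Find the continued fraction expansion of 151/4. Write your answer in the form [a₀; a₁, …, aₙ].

151 = 37·4 + 3, so a_0 = 37
4 = 1·3 + 1, so a_1 = 1
3 = 3·1 + 0, so a_2 = 3

[37; 1, 3]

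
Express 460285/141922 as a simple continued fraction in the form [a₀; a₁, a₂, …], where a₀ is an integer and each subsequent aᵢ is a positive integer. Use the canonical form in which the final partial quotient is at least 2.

⌊460285/141922⌋ = 3, remainder 34519
⌊141922/34519⌋ = 4, remainder 3846
⌊34519/3846⌋ = 8, remainder 3751
⌊3846/3751⌋ = 1, remainder 95
⌊3751/95⌋ = 39, remainder 46
⌊95/46⌋ = 2, remainder 3
⌊46/3⌋ = 15, remainder 1
⌊3/1⌋ = 3, remainder 0

[3; 4, 8, 1, 39, 2, 15, 3]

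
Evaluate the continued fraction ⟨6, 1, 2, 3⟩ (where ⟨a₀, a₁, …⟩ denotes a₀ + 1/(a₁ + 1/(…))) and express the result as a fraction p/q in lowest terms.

67/10

Start with 3.
2 + 1/(3/1) = 2 + 1/3 = 7/3
1 + 1/(7/3) = 1 + 3/7 = 10/7
6 + 1/(10/7) = 6 + 7/10 = 67/10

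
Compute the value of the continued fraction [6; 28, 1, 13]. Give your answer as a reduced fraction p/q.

2444/405

a_0 = 6: 6/1
a_1 = 28: 169/28
a_2 = 1: 175/29
a_3 = 13: 2444/405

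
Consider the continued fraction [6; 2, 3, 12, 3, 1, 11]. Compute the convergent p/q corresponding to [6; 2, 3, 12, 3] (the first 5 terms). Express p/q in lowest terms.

Start with 3.
12 + 1/(3/1) = 12 + 1/3 = 37/3
3 + 1/(37/3) = 3 + 3/37 = 114/37
2 + 1/(114/37) = 2 + 37/114 = 265/114
6 + 1/(265/114) = 6 + 114/265 = 1704/265

1704/265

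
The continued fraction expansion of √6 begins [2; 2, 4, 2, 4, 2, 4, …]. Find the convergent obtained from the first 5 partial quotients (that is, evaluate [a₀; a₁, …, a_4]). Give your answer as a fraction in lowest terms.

Collapse the nested fraction from the inside out:
Start with 4.
2 + 1/(4/1) = 2 + 1/4 = 9/4
4 + 1/(9/4) = 4 + 4/9 = 40/9
2 + 1/(40/9) = 2 + 9/40 = 89/40
2 + 1/(89/40) = 2 + 40/89 = 218/89

218/89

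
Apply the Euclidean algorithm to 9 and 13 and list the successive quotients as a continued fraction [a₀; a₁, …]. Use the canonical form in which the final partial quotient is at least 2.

⌊9/13⌋ = 0, remainder 9
⌊13/9⌋ = 1, remainder 4
⌊9/4⌋ = 2, remainder 1
⌊4/1⌋ = 4, remainder 0

[0; 1, 2, 4]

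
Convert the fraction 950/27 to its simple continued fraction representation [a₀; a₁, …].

[35; 5, 2, 2]

950 = 35·27 + 5, so a_0 = 35
27 = 5·5 + 2, so a_1 = 5
5 = 2·2 + 1, so a_2 = 2
2 = 2·1 + 0, so a_3 = 2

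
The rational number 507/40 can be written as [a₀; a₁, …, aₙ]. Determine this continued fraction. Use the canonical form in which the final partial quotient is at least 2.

Run the Euclidean algorithm, recording each quotient:
507 ÷ 40 → quotient 12, remainder 27
40 ÷ 27 → quotient 1, remainder 13
27 ÷ 13 → quotient 2, remainder 1
13 ÷ 1 → quotient 13, remainder 0

[12; 1, 2, 13]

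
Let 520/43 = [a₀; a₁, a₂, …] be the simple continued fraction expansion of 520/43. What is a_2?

Run the Euclidean algorithm, recording each quotient:
520 ÷ 43 → quotient 12, remainder 4
43 ÷ 4 → quotient 10, remainder 3
4 ÷ 3 → quotient 1, remainder 1

1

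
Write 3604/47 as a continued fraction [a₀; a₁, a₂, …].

[76; 1, 2, 7, 2]

3604 ÷ 47 → quotient 76, remainder 32
47 ÷ 32 → quotient 1, remainder 15
32 ÷ 15 → quotient 2, remainder 2
15 ÷ 2 → quotient 7, remainder 1
2 ÷ 1 → quotient 2, remainder 0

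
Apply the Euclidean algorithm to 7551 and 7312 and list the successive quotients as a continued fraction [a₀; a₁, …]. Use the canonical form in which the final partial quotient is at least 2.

[1; 30, 1, 1, 2, 6, 2, 3]

7551 = 1·7312 + 239, so a_0 = 1
7312 = 30·239 + 142, so a_1 = 30
239 = 1·142 + 97, so a_2 = 1
142 = 1·97 + 45, so a_3 = 1
97 = 2·45 + 7, so a_4 = 2
45 = 6·7 + 3, so a_5 = 6
7 = 2·3 + 1, so a_6 = 2
3 = 3·1 + 0, so a_7 = 3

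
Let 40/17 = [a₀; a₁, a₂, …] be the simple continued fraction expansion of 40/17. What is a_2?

1

Repeatedly divide and take the remainder:
40 ÷ 17 → quotient 2, remainder 6
17 ÷ 6 → quotient 2, remainder 5
6 ÷ 5 → quotient 1, remainder 1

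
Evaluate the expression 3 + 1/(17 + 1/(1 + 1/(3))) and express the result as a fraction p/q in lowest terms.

Work from the innermost term outward:
Start with 3.
1 + 1/(3/1) = 1 + 1/3 = 4/3
17 + 1/(4/3) = 17 + 3/4 = 71/4
3 + 1/(71/4) = 3 + 4/71 = 217/71

217/71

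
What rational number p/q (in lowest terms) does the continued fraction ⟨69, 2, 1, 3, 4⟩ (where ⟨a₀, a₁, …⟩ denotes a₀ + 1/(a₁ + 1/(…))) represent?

Work from the innermost term outward:
Start with 4.
3 + 1/(4/1) = 3 + 1/4 = 13/4
1 + 1/(13/4) = 1 + 4/13 = 17/13
2 + 1/(17/13) = 2 + 13/17 = 47/17
69 + 1/(47/17) = 69 + 17/47 = 3260/47

3260/47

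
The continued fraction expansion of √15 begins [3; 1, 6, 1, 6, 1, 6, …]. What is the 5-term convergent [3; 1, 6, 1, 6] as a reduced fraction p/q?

213/55

Use the convergent recurrence hₖ = aₖ·hₖ₋₁ + hₖ₋₂ (and likewise for the denominators kₖ):
a_0 = 3: 3/1
a_1 = 1: 4/1
a_2 = 6: 27/7
a_3 = 1: 31/8
a_4 = 6: 213/55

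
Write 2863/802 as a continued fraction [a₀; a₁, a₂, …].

⌊2863/802⌋ = 3, remainder 457
⌊802/457⌋ = 1, remainder 345
⌊457/345⌋ = 1, remainder 112
⌊345/112⌋ = 3, remainder 9
⌊112/9⌋ = 12, remainder 4
⌊9/4⌋ = 2, remainder 1
⌊4/1⌋ = 4, remainder 0

[3; 1, 1, 3, 12, 2, 4]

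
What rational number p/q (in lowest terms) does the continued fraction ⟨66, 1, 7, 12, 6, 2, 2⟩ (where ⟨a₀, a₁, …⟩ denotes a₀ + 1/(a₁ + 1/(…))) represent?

210259/3144

Start with 2.
2 + 1/(2/1) = 2 + 1/2 = 5/2
6 + 1/(5/2) = 6 + 2/5 = 32/5
12 + 1/(32/5) = 12 + 5/32 = 389/32
7 + 1/(389/32) = 7 + 32/389 = 2755/389
1 + 1/(2755/389) = 1 + 389/2755 = 3144/2755
66 + 1/(3144/2755) = 66 + 2755/3144 = 210259/3144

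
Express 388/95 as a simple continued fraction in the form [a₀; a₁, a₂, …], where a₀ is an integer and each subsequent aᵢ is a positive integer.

Run the Euclidean algorithm, recording each quotient:
⌊388/95⌋ = 4, remainder 8
⌊95/8⌋ = 11, remainder 7
⌊8/7⌋ = 1, remainder 1
⌊7/1⌋ = 7, remainder 0

[4; 11, 1, 7]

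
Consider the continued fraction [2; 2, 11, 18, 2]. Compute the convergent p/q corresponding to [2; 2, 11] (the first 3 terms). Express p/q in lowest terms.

57/23

Use the convergent recurrence hₖ = aₖ·hₖ₋₁ + hₖ₋₂ (and likewise for the denominators kₖ):
a_0 = 2: 2/1
a_1 = 2: 5/2
a_2 = 11: 57/23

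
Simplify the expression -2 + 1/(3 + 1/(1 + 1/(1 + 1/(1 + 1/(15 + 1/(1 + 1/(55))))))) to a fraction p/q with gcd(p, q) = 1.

-17677/10237

Use the convergent recurrence hₖ = aₖ·hₖ₋₁ + hₖ₋₂ (and likewise for the denominators kₖ):
a_0 = -2: -2/1
a_1 = 3: -5/3
a_2 = 1: -7/4
a_3 = 1: -12/7
a_4 = 1: -19/11
a_5 = 15: -297/172
a_6 = 1: -316/183
a_7 = 55: -17677/10237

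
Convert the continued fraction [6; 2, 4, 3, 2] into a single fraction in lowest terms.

432/67

Compute successive convergents:
a_0 = 6: 6/1
a_1 = 2: 13/2
a_2 = 4: 58/9
a_3 = 3: 187/29
a_4 = 2: 432/67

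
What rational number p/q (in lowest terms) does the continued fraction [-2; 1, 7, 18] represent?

Start with 18.
7 + 1/(18/1) = 7 + 1/18 = 127/18
1 + 1/(127/18) = 1 + 18/127 = 145/127
-2 + 1/(145/127) = -2 + 127/145 = -163/145

-163/145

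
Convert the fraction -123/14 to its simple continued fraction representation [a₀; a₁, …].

Run the Euclidean algorithm, recording each quotient:
⌊-123/14⌋ = -9, remainder 3
⌊14/3⌋ = 4, remainder 2
⌊3/2⌋ = 1, remainder 1
⌊2/1⌋ = 2, remainder 0

[-9; 4, 1, 2]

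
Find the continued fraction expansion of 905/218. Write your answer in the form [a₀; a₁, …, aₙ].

[4; 6, 1, 1, 1, 1, 6]

Apply division with remainder until the remainder is 0:
905 ÷ 218 → quotient 4, remainder 33
218 ÷ 33 → quotient 6, remainder 20
33 ÷ 20 → quotient 1, remainder 13
20 ÷ 13 → quotient 1, remainder 7
13 ÷ 7 → quotient 1, remainder 6
7 ÷ 6 → quotient 1, remainder 1
6 ÷ 1 → quotient 6, remainder 0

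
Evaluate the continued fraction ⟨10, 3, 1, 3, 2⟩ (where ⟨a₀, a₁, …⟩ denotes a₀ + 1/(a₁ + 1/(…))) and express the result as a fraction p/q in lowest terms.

349/34

Collapse the nested fraction from the inside out:
Start with 2.
3 + 1/(2/1) = 3 + 1/2 = 7/2
1 + 1/(7/2) = 1 + 2/7 = 9/7
3 + 1/(9/7) = 3 + 7/9 = 34/9
10 + 1/(34/9) = 10 + 9/34 = 349/34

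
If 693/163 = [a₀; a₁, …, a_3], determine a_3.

693 ÷ 163 → quotient 4, remainder 41
163 ÷ 41 → quotient 3, remainder 40
41 ÷ 40 → quotient 1, remainder 1
40 ÷ 1 → quotient 40, remainder 0

40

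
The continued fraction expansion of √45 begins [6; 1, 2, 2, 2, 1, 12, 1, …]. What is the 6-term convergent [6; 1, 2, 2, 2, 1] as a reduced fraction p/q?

Start with 1.
2 + 1/(1/1) = 2 + 1/1 = 3/1
2 + 1/(3/1) = 2 + 1/3 = 7/3
2 + 1/(7/3) = 2 + 3/7 = 17/7
1 + 1/(17/7) = 1 + 7/17 = 24/17
6 + 1/(24/17) = 6 + 17/24 = 161/24

161/24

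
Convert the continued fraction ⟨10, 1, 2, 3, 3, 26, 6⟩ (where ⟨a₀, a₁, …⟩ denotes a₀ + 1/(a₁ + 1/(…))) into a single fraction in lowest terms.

56063/5241

Work from the innermost term outward:
Start with 6.
26 + 1/(6/1) = 26 + 1/6 = 157/6
3 + 1/(157/6) = 3 + 6/157 = 477/157
3 + 1/(477/157) = 3 + 157/477 = 1588/477
2 + 1/(1588/477) = 2 + 477/1588 = 3653/1588
1 + 1/(3653/1588) = 1 + 1588/3653 = 5241/3653
10 + 1/(5241/3653) = 10 + 3653/5241 = 56063/5241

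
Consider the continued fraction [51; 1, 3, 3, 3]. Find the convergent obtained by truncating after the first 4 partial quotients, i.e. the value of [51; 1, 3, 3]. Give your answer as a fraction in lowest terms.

Starting at the tail and folding back:
Start with 3.
3 + 1/(3/1) = 3 + 1/3 = 10/3
1 + 1/(10/3) = 1 + 3/10 = 13/10
51 + 1/(13/10) = 51 + 10/13 = 673/13

673/13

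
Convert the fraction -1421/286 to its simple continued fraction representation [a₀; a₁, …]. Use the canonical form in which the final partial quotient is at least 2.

-1421 ÷ 286 → quotient -5, remainder 9
286 ÷ 9 → quotient 31, remainder 7
9 ÷ 7 → quotient 1, remainder 2
7 ÷ 2 → quotient 3, remainder 1
2 ÷ 1 → quotient 2, remainder 0

[-5; 31, 1, 3, 2]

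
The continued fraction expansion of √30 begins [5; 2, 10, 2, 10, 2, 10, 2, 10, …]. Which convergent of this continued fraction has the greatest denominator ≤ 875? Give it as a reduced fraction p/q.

a_0 = 5: 5/1  (≤ bound)
a_1 = 2: 11/2  (≤ bound)
a_2 = 10: 115/21  (≤ bound)
a_3 = 2: 241/44  (≤ bound)
a_4 = 10: 2525/461  (≤ bound)
a_5 = 2: 5291/966  (> 875, stop)

2525/461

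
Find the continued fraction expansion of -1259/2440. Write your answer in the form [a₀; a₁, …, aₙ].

[-1; 2, 15, 7, 11]

-1259 ÷ 2440 → quotient -1, remainder 1181
2440 ÷ 1181 → quotient 2, remainder 78
1181 ÷ 78 → quotient 15, remainder 11
78 ÷ 11 → quotient 7, remainder 1
11 ÷ 1 → quotient 11, remainder 0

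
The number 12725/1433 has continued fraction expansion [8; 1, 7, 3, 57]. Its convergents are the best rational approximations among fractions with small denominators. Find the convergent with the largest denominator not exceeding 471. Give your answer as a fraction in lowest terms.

222/25

a_0 = 8: 8/1  (≤ bound)
a_1 = 1: 9/1  (≤ bound)
a_2 = 7: 71/8  (≤ bound)
a_3 = 3: 222/25  (≤ bound)
a_4 = 57: 12725/1433  (> 471, stop)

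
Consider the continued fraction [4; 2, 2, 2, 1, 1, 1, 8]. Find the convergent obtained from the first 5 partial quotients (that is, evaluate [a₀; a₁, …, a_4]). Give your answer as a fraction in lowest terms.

Work from the innermost term outward:
Start with 1.
2 + 1/(1/1) = 2 + 1/1 = 3/1
2 + 1/(3/1) = 2 + 1/3 = 7/3
2 + 1/(7/3) = 2 + 3/7 = 17/7
4 + 1/(17/7) = 4 + 7/17 = 75/17

75/17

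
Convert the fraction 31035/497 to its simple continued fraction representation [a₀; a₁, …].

⌊31035/497⌋ = 62, remainder 221
⌊497/221⌋ = 2, remainder 55
⌊221/55⌋ = 4, remainder 1
⌊55/1⌋ = 55, remainder 0

[62; 2, 4, 55]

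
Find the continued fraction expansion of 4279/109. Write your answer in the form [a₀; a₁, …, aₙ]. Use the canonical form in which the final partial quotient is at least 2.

Repeatedly divide and take the remainder:
4279 = 39·109 + 28, so a_0 = 39
109 = 3·28 + 25, so a_1 = 3
28 = 1·25 + 3, so a_2 = 1
25 = 8·3 + 1, so a_3 = 8
3 = 3·1 + 0, so a_4 = 3

[39; 3, 1, 8, 3]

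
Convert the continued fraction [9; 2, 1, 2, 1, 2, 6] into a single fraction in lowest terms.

1789/191

Collapse the nested fraction from the inside out:
Start with 6.
2 + 1/(6/1) = 2 + 1/6 = 13/6
1 + 1/(13/6) = 1 + 6/13 = 19/13
2 + 1/(19/13) = 2 + 13/19 = 51/19
1 + 1/(51/19) = 1 + 19/51 = 70/51
2 + 1/(70/51) = 2 + 51/70 = 191/70
9 + 1/(191/70) = 9 + 70/191 = 1789/191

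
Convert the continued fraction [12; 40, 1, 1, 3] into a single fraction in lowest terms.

Start with 3.
1 + 1/(3/1) = 1 + 1/3 = 4/3
1 + 1/(4/3) = 1 + 3/4 = 7/4
40 + 1/(7/4) = 40 + 4/7 = 284/7
12 + 1/(284/7) = 12 + 7/284 = 3415/284

3415/284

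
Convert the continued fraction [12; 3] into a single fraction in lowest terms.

Use the convergent recurrence hₖ = aₖ·hₖ₋₁ + hₖ₋₂ (and likewise for the denominators kₖ):
a_0 = 12: 12/1
a_1 = 3: 37/3

37/3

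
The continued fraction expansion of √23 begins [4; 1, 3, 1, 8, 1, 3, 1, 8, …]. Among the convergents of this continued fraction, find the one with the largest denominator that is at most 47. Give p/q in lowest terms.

211/44

List convergents until the denominator exceeds the bound:
a_0 = 4: 4/1  (≤ bound)
a_1 = 1: 5/1  (≤ bound)
a_2 = 3: 19/4  (≤ bound)
a_3 = 1: 24/5  (≤ bound)
a_4 = 8: 211/44  (≤ bound)
a_5 = 1: 235/49  (> 47, stop)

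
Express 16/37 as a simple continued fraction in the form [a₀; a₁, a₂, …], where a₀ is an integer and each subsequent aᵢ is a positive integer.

16 ÷ 37 → quotient 0, remainder 16
37 ÷ 16 → quotient 2, remainder 5
16 ÷ 5 → quotient 3, remainder 1
5 ÷ 1 → quotient 5, remainder 0

[0; 2, 3, 5]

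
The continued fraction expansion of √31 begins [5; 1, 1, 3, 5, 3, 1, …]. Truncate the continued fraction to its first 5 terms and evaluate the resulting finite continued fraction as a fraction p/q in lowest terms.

206/37

Start with 5.
3 + 1/(5/1) = 3 + 1/5 = 16/5
1 + 1/(16/5) = 1 + 5/16 = 21/16
1 + 1/(21/16) = 1 + 16/21 = 37/21
5 + 1/(37/21) = 5 + 21/37 = 206/37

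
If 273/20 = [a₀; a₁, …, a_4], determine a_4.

273 ÷ 20 → quotient 13, remainder 13
20 ÷ 13 → quotient 1, remainder 7
13 ÷ 7 → quotient 1, remainder 6
7 ÷ 6 → quotient 1, remainder 1
6 ÷ 1 → quotient 6, remainder 0

6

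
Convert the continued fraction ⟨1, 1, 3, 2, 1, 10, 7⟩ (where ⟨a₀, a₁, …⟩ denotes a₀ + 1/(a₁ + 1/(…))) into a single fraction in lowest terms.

1745/986

Start with 7.
10 + 1/(7/1) = 10 + 1/7 = 71/7
1 + 1/(71/7) = 1 + 7/71 = 78/71
2 + 1/(78/71) = 2 + 71/78 = 227/78
3 + 1/(227/78) = 3 + 78/227 = 759/227
1 + 1/(759/227) = 1 + 227/759 = 986/759
1 + 1/(986/759) = 1 + 759/986 = 1745/986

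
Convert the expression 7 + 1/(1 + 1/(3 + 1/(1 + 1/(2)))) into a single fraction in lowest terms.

109/14

Start with 2.
1 + 1/(2/1) = 1 + 1/2 = 3/2
3 + 1/(3/2) = 3 + 2/3 = 11/3
1 + 1/(11/3) = 1 + 3/11 = 14/11
7 + 1/(14/11) = 7 + 11/14 = 109/14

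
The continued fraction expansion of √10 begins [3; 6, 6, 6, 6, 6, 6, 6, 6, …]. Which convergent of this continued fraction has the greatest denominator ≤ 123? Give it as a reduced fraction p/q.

List convergents until the denominator exceeds the bound:
a_0 = 3: 3/1  (≤ bound)
a_1 = 6: 19/6  (≤ bound)
a_2 = 6: 117/37  (≤ bound)
a_3 = 6: 721/228  (> 123, stop)

117/37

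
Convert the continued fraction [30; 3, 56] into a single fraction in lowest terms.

Build up convergents one term at a time:
a_0 = 30: 30/1
a_1 = 3: 91/3
a_2 = 56: 5126/169

5126/169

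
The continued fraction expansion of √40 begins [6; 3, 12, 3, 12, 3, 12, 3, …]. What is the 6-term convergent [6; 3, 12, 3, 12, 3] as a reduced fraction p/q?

27379/4329

Start with 3.
12 + 1/(3/1) = 12 + 1/3 = 37/3
3 + 1/(37/3) = 3 + 3/37 = 114/37
12 + 1/(114/37) = 12 + 37/114 = 1405/114
3 + 1/(1405/114) = 3 + 114/1405 = 4329/1405
6 + 1/(4329/1405) = 6 + 1405/4329 = 27379/4329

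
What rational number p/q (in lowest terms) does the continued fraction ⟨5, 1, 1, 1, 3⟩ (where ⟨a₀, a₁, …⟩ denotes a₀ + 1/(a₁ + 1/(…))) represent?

62/11

Build up convergents one term at a time:
a_0 = 5: 5/1
a_1 = 1: 6/1
a_2 = 1: 11/2
a_3 = 1: 17/3
a_4 = 3: 62/11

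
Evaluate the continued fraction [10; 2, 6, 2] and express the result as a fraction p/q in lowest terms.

293/28

Compute successive convergents:
a_0 = 10: 10/1
a_1 = 2: 21/2
a_2 = 6: 136/13
a_3 = 2: 293/28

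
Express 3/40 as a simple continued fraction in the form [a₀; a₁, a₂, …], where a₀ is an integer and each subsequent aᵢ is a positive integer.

3 = 0·40 + 3, so a_0 = 0
40 = 13·3 + 1, so a_1 = 13
3 = 3·1 + 0, so a_2 = 3

[0; 13, 3]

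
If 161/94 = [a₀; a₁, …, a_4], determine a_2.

⌊161/94⌋ = 1, remainder 67
⌊94/67⌋ = 1, remainder 27
⌊67/27⌋ = 2, remainder 13

2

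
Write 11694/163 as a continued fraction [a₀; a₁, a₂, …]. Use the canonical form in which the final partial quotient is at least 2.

11694 = 71·163 + 121, so a_0 = 71
163 = 1·121 + 42, so a_1 = 1
121 = 2·42 + 37, so a_2 = 2
42 = 1·37 + 5, so a_3 = 1
37 = 7·5 + 2, so a_4 = 7
5 = 2·2 + 1, so a_5 = 2
2 = 2·1 + 0, so a_6 = 2

[71; 1, 2, 1, 7, 2, 2]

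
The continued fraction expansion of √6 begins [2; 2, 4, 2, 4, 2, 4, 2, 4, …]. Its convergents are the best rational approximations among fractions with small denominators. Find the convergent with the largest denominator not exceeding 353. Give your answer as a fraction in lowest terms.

List convergents until the denominator exceeds the bound:
a_0 = 2: 2/1  (≤ bound)
a_1 = 2: 5/2  (≤ bound)
a_2 = 4: 22/9  (≤ bound)
a_3 = 2: 49/20  (≤ bound)
a_4 = 4: 218/89  (≤ bound)
a_5 = 2: 485/198  (≤ bound)
a_6 = 4: 2158/881  (> 353, stop)

485/198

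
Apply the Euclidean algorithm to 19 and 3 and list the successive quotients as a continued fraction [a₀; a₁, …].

Apply division with remainder until the remainder is 0:
19 ÷ 3 → quotient 6, remainder 1
3 ÷ 1 → quotient 3, remainder 0

[6; 3]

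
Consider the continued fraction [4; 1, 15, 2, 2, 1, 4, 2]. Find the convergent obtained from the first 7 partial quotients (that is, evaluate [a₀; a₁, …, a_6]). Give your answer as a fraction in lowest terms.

2677/542

Start with 4.
1 + 1/(4/1) = 1 + 1/4 = 5/4
2 + 1/(5/4) = 2 + 4/5 = 14/5
2 + 1/(14/5) = 2 + 5/14 = 33/14
15 + 1/(33/14) = 15 + 14/33 = 509/33
1 + 1/(509/33) = 1 + 33/509 = 542/509
4 + 1/(542/509) = 4 + 509/542 = 2677/542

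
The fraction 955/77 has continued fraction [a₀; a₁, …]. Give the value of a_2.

2

⌊955/77⌋ = 12, remainder 31
⌊77/31⌋ = 2, remainder 15
⌊31/15⌋ = 2, remainder 1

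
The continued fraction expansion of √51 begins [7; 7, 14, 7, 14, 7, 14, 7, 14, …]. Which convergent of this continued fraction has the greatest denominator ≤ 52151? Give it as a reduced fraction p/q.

70693/9899

List convergents until the denominator exceeds the bound:
a_0 = 7: 7/1  (≤ bound)
a_1 = 7: 50/7  (≤ bound)
a_2 = 14: 707/99  (≤ bound)
a_3 = 7: 4999/700  (≤ bound)
a_4 = 14: 70693/9899  (≤ bound)
a_5 = 7: 499850/69993  (> 52151, stop)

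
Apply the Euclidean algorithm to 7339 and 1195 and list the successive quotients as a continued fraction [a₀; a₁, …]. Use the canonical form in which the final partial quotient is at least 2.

⌊7339/1195⌋ = 6, remainder 169
⌊1195/169⌋ = 7, remainder 12
⌊169/12⌋ = 14, remainder 1
⌊12/1⌋ = 12, remainder 0

[6; 7, 14, 12]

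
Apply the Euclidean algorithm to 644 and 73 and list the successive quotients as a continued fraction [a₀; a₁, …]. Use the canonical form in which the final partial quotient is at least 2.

[8; 1, 4, 1, 1, 1, 1, 2]

644 ÷ 73 → quotient 8, remainder 60
73 ÷ 60 → quotient 1, remainder 13
60 ÷ 13 → quotient 4, remainder 8
13 ÷ 8 → quotient 1, remainder 5
8 ÷ 5 → quotient 1, remainder 3
5 ÷ 3 → quotient 1, remainder 2
3 ÷ 2 → quotient 1, remainder 1
2 ÷ 1 → quotient 2, remainder 0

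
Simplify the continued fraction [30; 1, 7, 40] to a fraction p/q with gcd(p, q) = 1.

9911/321

Use the convergent recurrence hₖ = aₖ·hₖ₋₁ + hₖ₋₂ (and likewise for the denominators kₖ):
a_0 = 30: 30/1
a_1 = 1: 31/1
a_2 = 7: 247/8
a_3 = 40: 9911/321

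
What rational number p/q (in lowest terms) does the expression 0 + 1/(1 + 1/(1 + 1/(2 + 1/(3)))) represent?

10/17

a_0 = 0: 0/1
a_1 = 1: 1/1
a_2 = 1: 1/2
a_3 = 2: 3/5
a_4 = 3: 10/17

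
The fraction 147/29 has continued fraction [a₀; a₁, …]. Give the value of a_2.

2

147 ÷ 29 → quotient 5, remainder 2
29 ÷ 2 → quotient 14, remainder 1
2 ÷ 1 → quotient 2, remainder 0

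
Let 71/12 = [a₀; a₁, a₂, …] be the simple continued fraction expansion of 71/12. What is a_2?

71 ÷ 12 → quotient 5, remainder 11
12 ÷ 11 → quotient 1, remainder 1
11 ÷ 1 → quotient 11, remainder 0

11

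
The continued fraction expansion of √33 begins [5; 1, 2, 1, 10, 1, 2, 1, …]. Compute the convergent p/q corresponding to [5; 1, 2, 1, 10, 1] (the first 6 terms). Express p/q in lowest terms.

270/47

Start with 1.
10 + 1/(1/1) = 10 + 1/1 = 11/1
1 + 1/(11/1) = 1 + 1/11 = 12/11
2 + 1/(12/11) = 2 + 11/12 = 35/12
1 + 1/(35/12) = 1 + 12/35 = 47/35
5 + 1/(47/35) = 5 + 35/47 = 270/47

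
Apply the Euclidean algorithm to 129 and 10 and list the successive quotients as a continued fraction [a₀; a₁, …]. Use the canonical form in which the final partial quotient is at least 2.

[12; 1, 9]

Repeatedly divide and take the remainder:
⌊129/10⌋ = 12, remainder 9
⌊10/9⌋ = 1, remainder 1
⌊9/1⌋ = 9, remainder 0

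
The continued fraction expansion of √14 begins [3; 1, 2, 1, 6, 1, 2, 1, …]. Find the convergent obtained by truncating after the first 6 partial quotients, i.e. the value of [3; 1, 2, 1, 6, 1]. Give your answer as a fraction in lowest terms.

Start with 1.
6 + 1/(1/1) = 6 + 1/1 = 7/1
1 + 1/(7/1) = 1 + 1/7 = 8/7
2 + 1/(8/7) = 2 + 7/8 = 23/8
1 + 1/(23/8) = 1 + 8/23 = 31/23
3 + 1/(31/23) = 3 + 23/31 = 116/31

116/31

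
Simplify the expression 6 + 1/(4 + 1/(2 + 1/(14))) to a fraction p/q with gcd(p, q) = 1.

809/130

Compute successive convergents:
a_0 = 6: 6/1
a_1 = 4: 25/4
a_2 = 2: 56/9
a_3 = 14: 809/130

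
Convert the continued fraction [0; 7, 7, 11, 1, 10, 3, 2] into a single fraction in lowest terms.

Start with 2.
3 + 1/(2/1) = 3 + 1/2 = 7/2
10 + 1/(7/2) = 10 + 2/7 = 72/7
1 + 1/(72/7) = 1 + 7/72 = 79/72
11 + 1/(79/72) = 11 + 72/79 = 941/79
7 + 1/(941/79) = 7 + 79/941 = 6666/941
7 + 1/(6666/941) = 7 + 941/6666 = 47603/6666
0 + 1/(47603/6666) = 0 + 6666/47603 = 6666/47603

6666/47603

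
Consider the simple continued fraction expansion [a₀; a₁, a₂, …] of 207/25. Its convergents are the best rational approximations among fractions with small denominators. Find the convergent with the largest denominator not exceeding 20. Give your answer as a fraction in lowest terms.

a_0 = 8: 8/1  (≤ bound)
a_1 = 3: 25/3  (≤ bound)
a_2 = 1: 33/4  (≤ bound)
a_3 = 1: 58/7  (≤ bound)
a_4 = 3: 207/25  (> 20, stop)

58/7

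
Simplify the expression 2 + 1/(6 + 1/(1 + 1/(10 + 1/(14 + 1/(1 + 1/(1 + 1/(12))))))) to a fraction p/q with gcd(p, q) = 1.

59544/27763

Use the convergent recurrence hₖ = aₖ·hₖ₋₁ + hₖ₋₂ (and likewise for the denominators kₖ):
a_0 = 2: 2/1
a_1 = 6: 13/6
a_2 = 1: 15/7
a_3 = 10: 163/76
a_4 = 14: 2297/1071
a_5 = 1: 2460/1147
a_6 = 1: 4757/2218
a_7 = 12: 59544/27763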